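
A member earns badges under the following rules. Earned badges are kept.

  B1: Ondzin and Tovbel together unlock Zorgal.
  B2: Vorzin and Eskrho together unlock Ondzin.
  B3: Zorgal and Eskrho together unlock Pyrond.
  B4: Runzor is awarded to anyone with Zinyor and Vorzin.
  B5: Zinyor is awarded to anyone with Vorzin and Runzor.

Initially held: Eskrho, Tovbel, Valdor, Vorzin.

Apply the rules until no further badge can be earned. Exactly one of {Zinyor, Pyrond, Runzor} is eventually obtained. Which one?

With Vorzin and Eskrho, Ondzin is earned (B2).
With Ondzin and Tovbel, Zorgal is earned (B1).
With Zorgal and Eskrho, Pyrond is earned (B3).
Zinyor would need Vorzin and Runzor (B5), but Runzor is never earned. Runzor would need Zinyor and Vorzin (B4), but Zinyor is never earned.

Pyrond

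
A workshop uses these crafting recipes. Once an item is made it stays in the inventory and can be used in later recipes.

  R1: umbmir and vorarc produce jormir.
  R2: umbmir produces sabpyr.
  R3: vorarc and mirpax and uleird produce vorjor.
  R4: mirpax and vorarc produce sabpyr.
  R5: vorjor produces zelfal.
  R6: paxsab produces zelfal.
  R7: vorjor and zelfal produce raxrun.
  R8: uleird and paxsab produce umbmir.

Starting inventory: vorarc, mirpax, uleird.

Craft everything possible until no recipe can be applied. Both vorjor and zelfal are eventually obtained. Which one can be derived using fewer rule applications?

vorjor

vorjor: Using R3, vorarc, mirpax, and uleird make vorjor. [1 rule application]
zelfal: vorarc and mirpax and uleird → vorjor (R3). vorjor → zelfal (R5). [2 rule applications]
vorjor needs fewer.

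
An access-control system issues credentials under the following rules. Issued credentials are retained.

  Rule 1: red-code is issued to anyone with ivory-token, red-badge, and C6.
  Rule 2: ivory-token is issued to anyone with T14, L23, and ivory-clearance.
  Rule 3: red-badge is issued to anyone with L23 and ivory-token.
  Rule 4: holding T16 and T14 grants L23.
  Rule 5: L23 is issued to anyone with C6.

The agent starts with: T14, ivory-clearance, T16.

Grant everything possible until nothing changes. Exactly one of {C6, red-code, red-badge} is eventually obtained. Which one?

red-badge

Holding T16 and T14 grants L23 (Rule 4).
Holding T14, L23, and ivory-clearance grants ivory-token (Rule 2).
Holding L23 and ivory-token grants red-badge (Rule 3).
red-code would need ivory-token, red-badge, and C6 (Rule 1), but C6 is never granted. No rule produces C6, and it is not given.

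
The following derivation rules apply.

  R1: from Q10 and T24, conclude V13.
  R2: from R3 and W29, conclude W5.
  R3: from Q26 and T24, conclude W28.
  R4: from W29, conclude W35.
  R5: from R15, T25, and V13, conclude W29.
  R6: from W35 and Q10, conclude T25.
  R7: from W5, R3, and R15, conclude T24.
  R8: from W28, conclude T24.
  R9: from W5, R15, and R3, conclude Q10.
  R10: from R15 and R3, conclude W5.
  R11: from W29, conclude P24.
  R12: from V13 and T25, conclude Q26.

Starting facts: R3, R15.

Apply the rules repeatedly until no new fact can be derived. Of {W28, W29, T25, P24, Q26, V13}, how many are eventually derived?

From R15 and R3, R10 gives W5.
W5, R15, and R3 hold, so Q10 follows (R9).
W5, R3, and R15 hold, so T24 follows (R7).
Q10 and T24 hold, so V13 follows (R1).
W28 would need Q26 and T24 (R3), but Q26 is never established.
W29 would need R15, T25, and V13 (R5), but T25 is never established.
T25 would need W35 and Q10 (R6), but W35 is never established.
P24 would need W29 (R11), but W29 is never established.
Q26 would need V13 and T25 (R12), but T25 is never established.
V13: reached.
Reached: V13 — 1 of the 6.

1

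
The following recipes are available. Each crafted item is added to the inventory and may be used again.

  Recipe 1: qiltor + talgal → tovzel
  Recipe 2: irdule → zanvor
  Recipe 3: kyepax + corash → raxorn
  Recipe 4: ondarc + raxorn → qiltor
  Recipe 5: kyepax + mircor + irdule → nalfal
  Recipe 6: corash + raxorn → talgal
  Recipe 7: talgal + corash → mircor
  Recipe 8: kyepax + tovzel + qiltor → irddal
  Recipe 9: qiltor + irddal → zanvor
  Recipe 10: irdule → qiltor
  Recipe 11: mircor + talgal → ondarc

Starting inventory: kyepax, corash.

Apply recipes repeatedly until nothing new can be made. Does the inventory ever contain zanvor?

Yes

Using Recipe 3, kyepax and corash make raxorn.
corash + raxorn → talgal (Recipe 6).
talgal + corash → mircor (Recipe 7).
mircor + talgal → ondarc (Recipe 11).
ondarc + raxorn → qiltor (Recipe 4).
qiltor + talgal → tovzel (Recipe 1).
Using Recipe 8, kyepax, tovzel, and qiltor make irddal.
qiltor + irddal → zanvor (Recipe 9).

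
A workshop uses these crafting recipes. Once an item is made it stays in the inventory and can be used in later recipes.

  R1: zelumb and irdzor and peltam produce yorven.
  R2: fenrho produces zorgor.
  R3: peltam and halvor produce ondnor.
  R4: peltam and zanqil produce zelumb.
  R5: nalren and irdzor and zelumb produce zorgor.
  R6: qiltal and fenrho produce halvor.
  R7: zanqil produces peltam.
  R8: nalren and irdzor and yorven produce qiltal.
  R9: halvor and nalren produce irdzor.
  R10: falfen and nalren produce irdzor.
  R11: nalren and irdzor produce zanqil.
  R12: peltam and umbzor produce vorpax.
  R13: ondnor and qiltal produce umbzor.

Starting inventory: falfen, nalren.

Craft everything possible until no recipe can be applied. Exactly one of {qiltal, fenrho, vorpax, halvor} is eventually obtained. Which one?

qiltal

falfen and nalren → irdzor (R10).
Using R11, nalren and irdzor make zanqil.
Using R7, zanqil makes peltam.
peltam and zanqil → zelumb (R4).
zelumb and irdzor and peltam → yorven (R1).
nalren and irdzor and yorven → qiltal (R8).
halvor would need qiltal and fenrho (R6), but fenrho is never obtained. vorpax would need peltam and umbzor (R12), but umbzor is never obtained. No rule produces fenrho, and it is not given.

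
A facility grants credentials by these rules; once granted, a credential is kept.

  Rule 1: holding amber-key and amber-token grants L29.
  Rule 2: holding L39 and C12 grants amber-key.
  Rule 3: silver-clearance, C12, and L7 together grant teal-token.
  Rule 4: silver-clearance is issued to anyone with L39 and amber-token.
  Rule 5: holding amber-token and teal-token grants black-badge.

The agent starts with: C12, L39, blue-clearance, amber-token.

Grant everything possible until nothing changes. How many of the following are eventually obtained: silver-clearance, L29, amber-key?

3

Holding L39 and amber-token grants silver-clearance (Rule 4).
Holding L39 and C12 grants amber-key (Rule 2).
Holding amber-key and amber-token grants L29 (Rule 1).
silver-clearance: reached.
L29: reached.
amber-key: reached.
All 3 are reached.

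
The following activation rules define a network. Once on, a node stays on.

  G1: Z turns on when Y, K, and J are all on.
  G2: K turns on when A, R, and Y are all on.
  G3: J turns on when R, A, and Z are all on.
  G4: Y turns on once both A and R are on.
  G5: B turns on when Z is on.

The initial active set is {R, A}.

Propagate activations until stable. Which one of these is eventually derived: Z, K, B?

A and R are on, so Y turns on (G4).
G2: A, R, and Y on → K on.
B would need Z (G5), but Z never turns on. Z would need Y, K, and J (G1), but J never turns on.

K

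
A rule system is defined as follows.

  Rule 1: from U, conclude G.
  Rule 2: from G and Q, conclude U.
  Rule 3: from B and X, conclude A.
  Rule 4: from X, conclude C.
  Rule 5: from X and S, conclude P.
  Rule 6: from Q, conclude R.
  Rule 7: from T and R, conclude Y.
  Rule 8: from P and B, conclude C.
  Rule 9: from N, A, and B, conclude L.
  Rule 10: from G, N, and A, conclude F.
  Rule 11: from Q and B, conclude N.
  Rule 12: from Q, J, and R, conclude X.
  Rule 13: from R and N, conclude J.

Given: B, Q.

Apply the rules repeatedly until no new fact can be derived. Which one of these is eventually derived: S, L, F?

Q and B hold, so N follows (Rule 11).
Q holds, so R follows (Rule 6).
From R and N, Rule 13 gives J.
Q, J, and R hold, so X follows (Rule 12).
From B and X, Rule 3 gives A.
N, A, and B hold, so L follows (Rule 9).
F would need G, N, and A (Rule 10), but G is never established. No rule produces S, and it is not given.

L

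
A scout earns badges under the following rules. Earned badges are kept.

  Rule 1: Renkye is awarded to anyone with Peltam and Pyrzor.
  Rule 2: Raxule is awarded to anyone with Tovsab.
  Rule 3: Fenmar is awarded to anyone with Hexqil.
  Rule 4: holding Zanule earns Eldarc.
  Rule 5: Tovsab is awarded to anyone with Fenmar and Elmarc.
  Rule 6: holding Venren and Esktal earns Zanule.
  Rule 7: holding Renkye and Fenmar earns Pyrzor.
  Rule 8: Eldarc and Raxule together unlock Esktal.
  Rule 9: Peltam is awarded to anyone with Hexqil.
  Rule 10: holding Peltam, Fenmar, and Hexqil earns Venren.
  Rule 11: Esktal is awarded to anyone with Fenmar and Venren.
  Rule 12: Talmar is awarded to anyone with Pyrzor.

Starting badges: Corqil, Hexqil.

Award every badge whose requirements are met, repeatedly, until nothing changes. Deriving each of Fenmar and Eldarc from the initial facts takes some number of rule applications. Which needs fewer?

Fenmar

Fenmar: With Hexqil, Fenmar is earned (Rule 3). [1 rule application]
Eldarc: With Hexqil, Fenmar is earned (Rule 3). With Hexqil, Peltam is earned (Rule 9). With Peltam, Fenmar, and Hexqil, Venren is earned (Rule 10). With Fenmar and Venren, Esktal is earned (Rule 11). With Venren and Esktal, Zanule is earned (Rule 6). With Zanule, Eldarc is earned (Rule 4). [6 rule applications]
Fenmar needs fewer.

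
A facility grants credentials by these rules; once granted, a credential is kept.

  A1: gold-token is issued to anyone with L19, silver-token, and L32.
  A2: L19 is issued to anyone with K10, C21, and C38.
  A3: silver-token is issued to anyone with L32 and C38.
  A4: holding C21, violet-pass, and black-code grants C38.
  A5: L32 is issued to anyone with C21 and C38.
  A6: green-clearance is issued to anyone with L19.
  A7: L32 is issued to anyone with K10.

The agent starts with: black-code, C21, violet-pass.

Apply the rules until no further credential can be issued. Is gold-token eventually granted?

No

gold-token would need L19, silver-token, and L32 (A1), but L19 is never granted.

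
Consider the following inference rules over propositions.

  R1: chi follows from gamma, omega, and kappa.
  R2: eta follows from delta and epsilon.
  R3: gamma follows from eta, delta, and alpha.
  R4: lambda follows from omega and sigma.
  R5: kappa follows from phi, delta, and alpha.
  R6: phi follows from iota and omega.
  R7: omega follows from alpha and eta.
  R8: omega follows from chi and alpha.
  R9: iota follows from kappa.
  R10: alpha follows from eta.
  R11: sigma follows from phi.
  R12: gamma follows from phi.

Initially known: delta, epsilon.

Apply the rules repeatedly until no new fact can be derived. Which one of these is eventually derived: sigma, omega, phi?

delta and epsilon hold, so eta follows (R2).
From eta, R10 gives alpha.
alpha and eta hold, so omega follows (R7).
sigma would need phi (R11), but phi is never established. phi would need iota and omega (R6), but iota is never established.

omega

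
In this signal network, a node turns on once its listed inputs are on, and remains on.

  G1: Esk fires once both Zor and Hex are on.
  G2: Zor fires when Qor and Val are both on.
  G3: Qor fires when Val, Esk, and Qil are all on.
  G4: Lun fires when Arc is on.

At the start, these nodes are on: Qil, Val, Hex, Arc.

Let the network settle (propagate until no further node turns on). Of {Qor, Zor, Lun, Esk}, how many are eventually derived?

G4: Arc on → Lun on.
Qor would need Val, Esk, and Qil (G3), but Esk never turns on.
Zor would need Qor and Val (G2), but Qor never turns on.
Lun: reached.
Esk would need Zor and Hex (G1), but Zor never turns on.
Reached: Lun — 1 of the 4.

1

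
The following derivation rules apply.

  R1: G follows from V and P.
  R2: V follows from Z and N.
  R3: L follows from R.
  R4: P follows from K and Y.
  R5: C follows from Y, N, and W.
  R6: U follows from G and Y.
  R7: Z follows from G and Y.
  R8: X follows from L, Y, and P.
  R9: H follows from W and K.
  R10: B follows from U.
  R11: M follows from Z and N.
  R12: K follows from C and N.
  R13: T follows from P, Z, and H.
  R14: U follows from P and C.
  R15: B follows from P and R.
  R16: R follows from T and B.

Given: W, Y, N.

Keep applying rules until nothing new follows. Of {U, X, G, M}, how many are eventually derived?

From Y, N, and W, R5 gives C.
From C and N, R12 gives K.
From K and Y, R4 gives P.
From P and C, R14 gives U.
U: reached.
X would need L, Y, and P (R8), but L is never established.
G would need V and P (R1), but V is never established.
M would need Z and N (R11), but Z is never established.
Reached: U — 1 of the 4.

1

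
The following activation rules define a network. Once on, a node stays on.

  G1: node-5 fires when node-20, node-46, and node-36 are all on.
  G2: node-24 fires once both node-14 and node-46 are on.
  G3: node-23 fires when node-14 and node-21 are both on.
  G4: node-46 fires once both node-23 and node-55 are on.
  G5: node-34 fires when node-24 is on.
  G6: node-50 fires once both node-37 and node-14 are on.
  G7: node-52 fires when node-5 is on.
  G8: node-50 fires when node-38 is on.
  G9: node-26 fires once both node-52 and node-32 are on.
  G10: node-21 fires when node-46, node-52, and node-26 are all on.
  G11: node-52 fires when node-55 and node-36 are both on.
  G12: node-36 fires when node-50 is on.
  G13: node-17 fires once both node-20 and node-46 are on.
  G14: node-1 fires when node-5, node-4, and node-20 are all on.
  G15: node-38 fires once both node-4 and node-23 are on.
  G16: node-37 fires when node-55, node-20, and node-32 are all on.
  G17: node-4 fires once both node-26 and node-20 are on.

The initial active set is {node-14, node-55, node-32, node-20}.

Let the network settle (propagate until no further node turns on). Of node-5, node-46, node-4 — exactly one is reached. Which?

node-4

G16: node-55, node-20, and node-32 on → node-37 on.
node-37 and node-14 are on, so node-50 fires (G6).
node-50 is on, so node-36 fires (G12).
node-55 and node-36 are on, so node-52 fires (G11).
G9: node-52 and node-32 on → node-26 on.
G17: node-26 and node-20 on → node-4 on.
node-46 would need node-23 and node-55 (G4), but node-23 never turns on. node-5 would need node-20, node-46, and node-36 (G1), but node-46 never turns on.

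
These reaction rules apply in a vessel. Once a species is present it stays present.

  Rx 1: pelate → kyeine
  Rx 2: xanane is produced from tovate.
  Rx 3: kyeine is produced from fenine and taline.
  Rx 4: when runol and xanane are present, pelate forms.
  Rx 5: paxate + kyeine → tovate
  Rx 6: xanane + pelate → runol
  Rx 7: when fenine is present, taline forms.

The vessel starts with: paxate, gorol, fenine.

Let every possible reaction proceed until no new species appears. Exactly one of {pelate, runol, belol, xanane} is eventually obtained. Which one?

xanane

fenine present → taline forms (Rx 7).
fenine and taline present → kyeine forms (Rx 3).
paxate and kyeine present → tovate forms (Rx 5).
tovate present → xanane forms (Rx 2).
runol would need xanane and pelate (Rx 6), but pelate never forms. pelate would need runol and xanane (Rx 4), but runol never forms. No rule produces belol, and it is not given.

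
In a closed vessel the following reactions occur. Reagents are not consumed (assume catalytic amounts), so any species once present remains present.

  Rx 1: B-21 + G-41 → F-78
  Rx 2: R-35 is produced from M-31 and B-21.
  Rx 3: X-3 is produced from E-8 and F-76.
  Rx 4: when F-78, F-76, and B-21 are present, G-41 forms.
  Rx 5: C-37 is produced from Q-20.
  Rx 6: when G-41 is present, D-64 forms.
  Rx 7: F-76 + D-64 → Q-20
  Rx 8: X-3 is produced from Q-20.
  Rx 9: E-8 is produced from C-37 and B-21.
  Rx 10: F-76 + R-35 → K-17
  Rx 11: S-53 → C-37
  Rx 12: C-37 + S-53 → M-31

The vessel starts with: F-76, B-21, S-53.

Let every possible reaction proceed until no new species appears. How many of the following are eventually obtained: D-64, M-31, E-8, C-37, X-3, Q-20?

4

S-53 present → C-37 forms (Rx 11).
C-37 and B-21 present → E-8 forms (Rx 9).
C-37 and S-53 present → M-31 forms (Rx 12).
E-8 and F-76 present → X-3 forms (Rx 3).
D-64 would need G-41 (Rx 6), but G-41 never forms.
M-31: reached.
E-8: reached.
C-37: reached.
X-3: reached.
Q-20 would need F-76 and D-64 (Rx 7), but D-64 never forms.
Reached: M-31, E-8, C-37, and X-3 — 4 of the 6.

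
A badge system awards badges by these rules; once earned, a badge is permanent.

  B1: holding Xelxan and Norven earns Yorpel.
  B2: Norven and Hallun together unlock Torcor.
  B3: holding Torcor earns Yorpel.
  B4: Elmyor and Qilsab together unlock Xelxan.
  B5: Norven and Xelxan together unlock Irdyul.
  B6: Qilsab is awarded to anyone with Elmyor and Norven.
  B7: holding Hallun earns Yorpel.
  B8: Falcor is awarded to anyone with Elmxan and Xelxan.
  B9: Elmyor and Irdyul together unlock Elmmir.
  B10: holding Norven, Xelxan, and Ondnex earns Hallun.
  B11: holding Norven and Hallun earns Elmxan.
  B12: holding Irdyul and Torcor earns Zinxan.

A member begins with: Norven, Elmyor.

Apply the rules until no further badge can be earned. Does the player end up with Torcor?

Torcor would need Norven and Hallun (B2), but Hallun is never earned.

No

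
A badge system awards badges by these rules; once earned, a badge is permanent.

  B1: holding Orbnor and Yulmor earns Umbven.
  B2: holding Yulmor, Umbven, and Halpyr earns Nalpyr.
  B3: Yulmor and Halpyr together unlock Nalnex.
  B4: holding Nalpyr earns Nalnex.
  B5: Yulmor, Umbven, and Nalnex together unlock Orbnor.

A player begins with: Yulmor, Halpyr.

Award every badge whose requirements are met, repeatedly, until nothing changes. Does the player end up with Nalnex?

With Yulmor and Halpyr, Nalnex is earned (B3).

Yes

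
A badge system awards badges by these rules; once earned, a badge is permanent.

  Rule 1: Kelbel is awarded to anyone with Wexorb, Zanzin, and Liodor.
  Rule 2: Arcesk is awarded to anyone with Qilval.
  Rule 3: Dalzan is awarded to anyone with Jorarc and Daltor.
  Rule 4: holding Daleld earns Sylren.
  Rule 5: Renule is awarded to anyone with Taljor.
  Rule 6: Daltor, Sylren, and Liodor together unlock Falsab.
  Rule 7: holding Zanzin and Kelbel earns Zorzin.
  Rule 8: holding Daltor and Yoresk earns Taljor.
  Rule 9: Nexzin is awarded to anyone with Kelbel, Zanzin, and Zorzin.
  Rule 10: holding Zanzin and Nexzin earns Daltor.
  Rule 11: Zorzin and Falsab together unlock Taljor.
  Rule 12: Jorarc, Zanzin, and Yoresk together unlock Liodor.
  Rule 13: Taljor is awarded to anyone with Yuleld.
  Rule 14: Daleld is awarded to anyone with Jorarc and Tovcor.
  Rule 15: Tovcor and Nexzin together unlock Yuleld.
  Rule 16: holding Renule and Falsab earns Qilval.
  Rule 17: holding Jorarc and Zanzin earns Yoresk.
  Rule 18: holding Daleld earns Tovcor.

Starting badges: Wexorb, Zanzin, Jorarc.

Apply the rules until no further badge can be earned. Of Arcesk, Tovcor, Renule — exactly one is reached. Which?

With Jorarc and Zanzin, Yoresk is earned (Rule 17).
With Jorarc, Zanzin, and Yoresk, Liodor is earned (Rule 12).
With Wexorb, Zanzin, and Liodor, Kelbel is earned (Rule 1).
With Zanzin and Kelbel, Zorzin is earned (Rule 7).
With Kelbel, Zanzin, and Zorzin, Nexzin is earned (Rule 9).
With Zanzin and Nexzin, Daltor is earned (Rule 10).
With Daltor and Yoresk, Taljor is earned (Rule 8).
With Taljor, Renule is earned (Rule 5).
Tovcor would need Daleld (Rule 18), but Daleld is never earned. Arcesk would need Qilval (Rule 2), but Qilval is never earned.

Renule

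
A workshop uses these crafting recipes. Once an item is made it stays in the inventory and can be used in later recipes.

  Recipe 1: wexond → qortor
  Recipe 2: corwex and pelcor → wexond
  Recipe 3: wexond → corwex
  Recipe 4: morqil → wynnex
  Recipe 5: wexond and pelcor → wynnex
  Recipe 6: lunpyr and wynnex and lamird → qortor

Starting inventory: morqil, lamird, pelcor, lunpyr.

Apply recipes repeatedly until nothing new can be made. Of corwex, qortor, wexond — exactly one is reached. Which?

qortor

Using Recipe 4, morqil makes wynnex.
Using Recipe 6, lunpyr, wynnex, and lamird make qortor.
wexond would need corwex and pelcor (Recipe 2), but corwex is never obtained. corwex would need wexond (Recipe 3), but wexond is never obtained.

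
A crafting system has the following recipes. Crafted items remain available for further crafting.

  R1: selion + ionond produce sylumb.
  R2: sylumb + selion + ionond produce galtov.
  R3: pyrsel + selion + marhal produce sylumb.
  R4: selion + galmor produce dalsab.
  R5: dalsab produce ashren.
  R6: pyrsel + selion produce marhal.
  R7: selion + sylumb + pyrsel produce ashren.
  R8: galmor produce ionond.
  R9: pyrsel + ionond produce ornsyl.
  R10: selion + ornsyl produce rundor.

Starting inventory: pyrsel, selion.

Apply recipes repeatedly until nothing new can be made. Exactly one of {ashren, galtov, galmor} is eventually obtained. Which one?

ashren

Using R6, pyrsel and selion make marhal.
Using R3, pyrsel, selion, and marhal make sylumb.
selion + sylumb + pyrsel → ashren (R7).
galtov would need sylumb, selion, and ionond (R2), but ionond is never obtained. No rule produces galmor, and it is not given.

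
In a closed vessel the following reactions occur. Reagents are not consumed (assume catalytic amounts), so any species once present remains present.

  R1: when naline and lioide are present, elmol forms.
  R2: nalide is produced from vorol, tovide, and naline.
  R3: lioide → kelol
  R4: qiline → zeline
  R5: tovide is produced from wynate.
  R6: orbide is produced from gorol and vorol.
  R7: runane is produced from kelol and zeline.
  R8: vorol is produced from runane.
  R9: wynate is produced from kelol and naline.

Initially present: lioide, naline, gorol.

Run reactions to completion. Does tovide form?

lioide present → kelol forms (R3).
kelol and naline present → wynate forms (R9).
wynate present → tovide forms (R5).

Yes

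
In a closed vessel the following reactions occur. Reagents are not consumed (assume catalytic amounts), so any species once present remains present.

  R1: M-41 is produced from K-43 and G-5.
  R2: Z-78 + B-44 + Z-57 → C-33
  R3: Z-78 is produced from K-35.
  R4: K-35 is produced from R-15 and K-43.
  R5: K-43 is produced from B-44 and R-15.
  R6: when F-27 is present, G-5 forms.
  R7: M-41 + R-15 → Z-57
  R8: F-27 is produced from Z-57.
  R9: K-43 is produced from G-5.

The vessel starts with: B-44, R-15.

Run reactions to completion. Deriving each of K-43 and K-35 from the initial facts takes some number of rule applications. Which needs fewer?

K-43: B-44 and R-15 present → K-43 forms (R5). [1 rule application]
K-35: B-44 and R-15 present → K-43 forms (R5). R-15 and K-43 present → K-35 forms (R4). [2 rule applications]
K-43 needs fewer.

K-43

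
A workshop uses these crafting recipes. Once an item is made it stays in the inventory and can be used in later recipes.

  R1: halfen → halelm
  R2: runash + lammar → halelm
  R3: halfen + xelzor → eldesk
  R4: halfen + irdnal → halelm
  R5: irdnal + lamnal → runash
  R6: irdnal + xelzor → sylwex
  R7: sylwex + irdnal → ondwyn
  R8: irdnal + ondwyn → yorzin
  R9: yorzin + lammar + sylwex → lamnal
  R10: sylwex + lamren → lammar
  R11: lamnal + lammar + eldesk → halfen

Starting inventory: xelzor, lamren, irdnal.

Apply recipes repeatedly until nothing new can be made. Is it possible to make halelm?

Using R6, irdnal and xelzor make sylwex.
sylwex + lamren → lammar (R10).
sylwex + irdnal → ondwyn (R7).
Using R8, irdnal and ondwyn make yorzin.
Using R9, yorzin, lammar, and sylwex make lamnal.
Using R5, irdnal and lamnal make runash.
Using R2, runash and lammar make halelm.

Yes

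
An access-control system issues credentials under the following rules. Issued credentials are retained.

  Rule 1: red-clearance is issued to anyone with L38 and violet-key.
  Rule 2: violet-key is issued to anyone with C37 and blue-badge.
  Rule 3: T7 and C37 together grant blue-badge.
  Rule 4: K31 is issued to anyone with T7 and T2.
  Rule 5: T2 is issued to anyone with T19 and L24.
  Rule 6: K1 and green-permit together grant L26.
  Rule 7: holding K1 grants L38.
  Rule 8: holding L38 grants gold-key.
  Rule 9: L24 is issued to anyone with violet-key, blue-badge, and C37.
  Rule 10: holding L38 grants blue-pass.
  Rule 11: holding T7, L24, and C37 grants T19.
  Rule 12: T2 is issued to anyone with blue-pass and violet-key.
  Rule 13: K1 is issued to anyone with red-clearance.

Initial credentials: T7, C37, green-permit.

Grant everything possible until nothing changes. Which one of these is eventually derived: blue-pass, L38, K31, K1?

K31

Holding T7 and C37 grants blue-badge (Rule 3).
Holding C37 and blue-badge grants violet-key (Rule 2).
Holding violet-key, blue-badge, and C37 grants L24 (Rule 9).
Holding T7, L24, and C37 grants T19 (Rule 11).
Holding T19 and L24 grants T2 (Rule 5).
Holding T7 and T2 grants K31 (Rule 4).
K1 would need red-clearance (Rule 13), but red-clearance is never granted. blue-pass would need L38 (Rule 10), but L38 is never granted. L38 would need K1 (Rule 7), but K1 is never granted.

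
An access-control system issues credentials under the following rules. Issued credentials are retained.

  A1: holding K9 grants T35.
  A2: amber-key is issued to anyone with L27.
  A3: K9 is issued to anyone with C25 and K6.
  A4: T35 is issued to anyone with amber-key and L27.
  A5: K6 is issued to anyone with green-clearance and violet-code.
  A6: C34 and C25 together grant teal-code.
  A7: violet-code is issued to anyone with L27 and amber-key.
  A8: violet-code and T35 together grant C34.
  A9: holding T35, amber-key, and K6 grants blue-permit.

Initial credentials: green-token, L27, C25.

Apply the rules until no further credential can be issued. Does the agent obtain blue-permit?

blue-permit would need T35, amber-key, and K6 (A9), but K6 is never granted.

No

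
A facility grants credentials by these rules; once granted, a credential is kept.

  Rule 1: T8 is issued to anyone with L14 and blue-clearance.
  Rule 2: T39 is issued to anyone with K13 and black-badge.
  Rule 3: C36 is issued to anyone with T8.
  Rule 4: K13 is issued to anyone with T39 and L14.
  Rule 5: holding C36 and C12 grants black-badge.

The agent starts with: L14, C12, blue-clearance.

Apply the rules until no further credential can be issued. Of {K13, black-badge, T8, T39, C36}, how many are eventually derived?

Holding L14 and blue-clearance grants T8 (Rule 1).
Holding T8 grants C36 (Rule 3).
Holding C36 and C12 grants black-badge (Rule 5).
K13 would need T39 and L14 (Rule 4), but T39 is never granted.
black-badge: reached.
T8: reached.
T39 would need K13 and black-badge (Rule 2), but K13 is never granted.
C36: reached.
Reached: black-badge, T8, and C36 — 3 of the 5.

3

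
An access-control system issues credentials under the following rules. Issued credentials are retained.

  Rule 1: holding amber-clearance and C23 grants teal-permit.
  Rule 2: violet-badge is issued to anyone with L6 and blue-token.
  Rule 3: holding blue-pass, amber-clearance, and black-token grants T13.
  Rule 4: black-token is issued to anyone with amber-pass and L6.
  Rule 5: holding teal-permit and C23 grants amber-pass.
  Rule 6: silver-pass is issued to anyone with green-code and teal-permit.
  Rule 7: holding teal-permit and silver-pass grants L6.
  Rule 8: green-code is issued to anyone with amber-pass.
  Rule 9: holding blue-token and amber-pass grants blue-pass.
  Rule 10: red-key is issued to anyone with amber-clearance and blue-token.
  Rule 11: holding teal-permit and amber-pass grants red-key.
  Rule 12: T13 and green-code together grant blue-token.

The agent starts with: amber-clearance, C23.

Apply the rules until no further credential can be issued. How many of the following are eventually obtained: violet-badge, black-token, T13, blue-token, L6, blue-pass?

Holding amber-clearance and C23 grants teal-permit (Rule 1).
Holding teal-permit and C23 grants amber-pass (Rule 5).
Holding amber-pass grants green-code (Rule 8).
Holding green-code and teal-permit grants silver-pass (Rule 6).
Holding teal-permit and silver-pass grants L6 (Rule 7).
Holding amber-pass and L6 grants black-token (Rule 4).
violet-badge would need L6 and blue-token (Rule 2), but blue-token is never granted.
black-token: reached.
T13 would need blue-pass, amber-clearance, and black-token (Rule 3), but blue-pass is never granted.
blue-token would need T13 and green-code (Rule 12), but T13 is never granted.
L6: reached.
blue-pass would need blue-token and amber-pass (Rule 9), but blue-token is never granted.
Reached: black-token and L6 — 2 of the 6.

2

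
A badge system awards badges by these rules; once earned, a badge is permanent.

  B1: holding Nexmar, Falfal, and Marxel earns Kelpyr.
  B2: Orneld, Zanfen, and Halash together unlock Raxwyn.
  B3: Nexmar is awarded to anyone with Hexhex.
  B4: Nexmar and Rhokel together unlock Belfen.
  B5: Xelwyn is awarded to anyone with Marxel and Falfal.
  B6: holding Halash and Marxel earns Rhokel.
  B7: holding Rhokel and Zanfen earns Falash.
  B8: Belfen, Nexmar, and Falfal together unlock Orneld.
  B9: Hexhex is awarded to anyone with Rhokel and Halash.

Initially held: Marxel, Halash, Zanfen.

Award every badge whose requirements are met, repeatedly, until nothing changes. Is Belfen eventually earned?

Yes

With Halash and Marxel, Rhokel is earned (B6).
With Rhokel and Halash, Hexhex is earned (B9).
With Hexhex, Nexmar is earned (B3).
With Nexmar and Rhokel, Belfen is earned (B4).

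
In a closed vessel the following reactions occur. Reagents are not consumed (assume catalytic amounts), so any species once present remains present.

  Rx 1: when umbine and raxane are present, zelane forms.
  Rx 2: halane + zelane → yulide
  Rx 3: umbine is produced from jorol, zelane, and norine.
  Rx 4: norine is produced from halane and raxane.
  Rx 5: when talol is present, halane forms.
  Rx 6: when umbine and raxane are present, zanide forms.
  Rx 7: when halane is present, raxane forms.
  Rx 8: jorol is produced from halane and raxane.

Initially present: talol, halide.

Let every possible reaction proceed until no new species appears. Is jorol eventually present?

Yes

talol present → halane forms (Rx 5).
halane present → raxane forms (Rx 7).
halane and raxane present → jorol forms (Rx 8).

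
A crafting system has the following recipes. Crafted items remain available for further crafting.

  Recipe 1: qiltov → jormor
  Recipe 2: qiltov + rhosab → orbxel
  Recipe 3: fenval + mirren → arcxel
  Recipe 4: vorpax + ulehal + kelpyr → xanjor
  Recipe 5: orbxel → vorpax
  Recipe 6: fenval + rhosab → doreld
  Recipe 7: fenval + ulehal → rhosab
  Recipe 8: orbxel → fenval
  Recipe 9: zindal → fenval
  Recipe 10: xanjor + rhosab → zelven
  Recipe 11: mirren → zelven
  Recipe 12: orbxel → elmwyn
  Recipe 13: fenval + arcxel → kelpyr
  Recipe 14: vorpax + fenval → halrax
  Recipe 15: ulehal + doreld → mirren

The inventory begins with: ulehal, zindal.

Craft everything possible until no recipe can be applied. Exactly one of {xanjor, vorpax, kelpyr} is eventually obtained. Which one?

kelpyr

Using Recipe 9, zindal makes fenval.
Using Recipe 7, fenval and ulehal make rhosab.
Using Recipe 6, fenval and rhosab make doreld.
Using Recipe 15, ulehal and doreld make mirren.
fenval + mirren → arcxel (Recipe 3).
fenval + arcxel → kelpyr (Recipe 13).
vorpax would need orbxel (Recipe 5), but orbxel is never obtained. xanjor would need vorpax, ulehal, and kelpyr (Recipe 4), but vorpax is never obtained.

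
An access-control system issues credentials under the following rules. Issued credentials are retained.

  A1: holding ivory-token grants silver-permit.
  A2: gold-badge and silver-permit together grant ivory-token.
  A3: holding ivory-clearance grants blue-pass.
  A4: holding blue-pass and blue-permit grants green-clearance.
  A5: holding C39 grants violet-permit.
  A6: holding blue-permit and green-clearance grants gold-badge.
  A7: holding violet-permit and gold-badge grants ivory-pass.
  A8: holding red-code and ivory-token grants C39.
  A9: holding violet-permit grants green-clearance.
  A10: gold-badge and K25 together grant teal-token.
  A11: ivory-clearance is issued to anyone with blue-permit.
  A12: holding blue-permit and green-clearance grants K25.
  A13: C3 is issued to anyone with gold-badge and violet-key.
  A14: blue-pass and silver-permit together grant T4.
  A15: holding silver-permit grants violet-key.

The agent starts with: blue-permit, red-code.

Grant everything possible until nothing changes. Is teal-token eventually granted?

Yes

Holding blue-permit grants ivory-clearance (A11).
Holding ivory-clearance grants blue-pass (A3).
Holding blue-pass and blue-permit grants green-clearance (A4).
Holding blue-permit and green-clearance grants gold-badge (A6).
Holding blue-permit and green-clearance grants K25 (A12).
Holding gold-badge and K25 grants teal-token (A10).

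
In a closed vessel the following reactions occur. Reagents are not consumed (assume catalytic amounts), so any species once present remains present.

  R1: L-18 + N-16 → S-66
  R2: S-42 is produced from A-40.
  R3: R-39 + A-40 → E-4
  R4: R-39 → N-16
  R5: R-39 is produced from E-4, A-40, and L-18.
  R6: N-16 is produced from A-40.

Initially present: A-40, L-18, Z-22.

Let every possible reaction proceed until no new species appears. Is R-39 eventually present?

R-39 would need E-4, A-40, and L-18 (R5), but E-4 never forms.

No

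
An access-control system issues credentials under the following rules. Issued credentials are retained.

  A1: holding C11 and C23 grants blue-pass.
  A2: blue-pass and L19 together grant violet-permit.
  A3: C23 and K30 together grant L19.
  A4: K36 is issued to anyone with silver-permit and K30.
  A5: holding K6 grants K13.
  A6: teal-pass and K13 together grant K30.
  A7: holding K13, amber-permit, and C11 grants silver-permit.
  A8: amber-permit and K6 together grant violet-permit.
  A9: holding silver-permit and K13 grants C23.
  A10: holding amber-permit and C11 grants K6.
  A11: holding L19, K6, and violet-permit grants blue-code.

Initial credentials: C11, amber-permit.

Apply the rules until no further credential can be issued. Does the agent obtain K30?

No

K30 would need teal-pass and K13 (A6), but teal-pass is never granted.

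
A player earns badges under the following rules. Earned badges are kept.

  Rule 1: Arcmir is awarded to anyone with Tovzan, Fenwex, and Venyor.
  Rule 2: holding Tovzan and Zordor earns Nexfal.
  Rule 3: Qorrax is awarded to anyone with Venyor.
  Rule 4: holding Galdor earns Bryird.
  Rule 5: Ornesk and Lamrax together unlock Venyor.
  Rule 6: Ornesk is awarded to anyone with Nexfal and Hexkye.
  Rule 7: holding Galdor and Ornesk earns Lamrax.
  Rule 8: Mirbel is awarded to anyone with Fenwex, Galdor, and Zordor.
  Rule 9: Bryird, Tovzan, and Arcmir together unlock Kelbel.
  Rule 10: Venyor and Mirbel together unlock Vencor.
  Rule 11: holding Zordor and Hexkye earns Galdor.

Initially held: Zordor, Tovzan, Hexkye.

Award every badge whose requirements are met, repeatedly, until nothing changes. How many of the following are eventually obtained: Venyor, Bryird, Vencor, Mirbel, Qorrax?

With Zordor and Hexkye, Galdor is earned (Rule 11).
With Tovzan and Zordor, Nexfal is earned (Rule 2).
With Nexfal and Hexkye, Ornesk is earned (Rule 6).
With Galdor, Bryird is earned (Rule 4).
With Galdor and Ornesk, Lamrax is earned (Rule 7).
With Ornesk and Lamrax, Venyor is earned (Rule 5).
With Venyor, Qorrax is earned (Rule 3).
Venyor: reached.
Bryird: reached.
Vencor would need Venyor and Mirbel (Rule 10), but Mirbel is never earned.
Mirbel would need Fenwex, Galdor, and Zordor (Rule 8), but Fenwex is never earned.
Qorrax: reached.
Reached: Venyor, Bryird, and Qorrax — 3 of the 5.

3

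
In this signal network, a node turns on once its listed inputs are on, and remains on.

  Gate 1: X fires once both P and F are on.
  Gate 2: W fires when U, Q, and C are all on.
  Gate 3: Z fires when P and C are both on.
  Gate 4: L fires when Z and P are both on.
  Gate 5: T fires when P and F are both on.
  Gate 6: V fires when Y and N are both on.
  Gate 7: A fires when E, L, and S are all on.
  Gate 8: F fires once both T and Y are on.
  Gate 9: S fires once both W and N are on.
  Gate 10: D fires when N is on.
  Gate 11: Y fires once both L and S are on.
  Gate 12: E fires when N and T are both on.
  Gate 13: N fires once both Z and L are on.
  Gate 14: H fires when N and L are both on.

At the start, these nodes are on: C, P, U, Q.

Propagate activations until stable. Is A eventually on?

A would need E, L, and S (Gate 7), but E never turns on.

No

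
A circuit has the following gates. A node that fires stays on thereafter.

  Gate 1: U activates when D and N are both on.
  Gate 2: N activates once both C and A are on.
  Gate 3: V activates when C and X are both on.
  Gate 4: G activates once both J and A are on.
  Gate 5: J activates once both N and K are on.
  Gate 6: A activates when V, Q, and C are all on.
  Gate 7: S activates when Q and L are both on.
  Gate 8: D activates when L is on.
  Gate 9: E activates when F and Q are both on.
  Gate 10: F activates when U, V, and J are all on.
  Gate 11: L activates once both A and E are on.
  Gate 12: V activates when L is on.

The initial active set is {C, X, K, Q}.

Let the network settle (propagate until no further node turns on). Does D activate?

D would need L (Gate 8), but L never turns on.

No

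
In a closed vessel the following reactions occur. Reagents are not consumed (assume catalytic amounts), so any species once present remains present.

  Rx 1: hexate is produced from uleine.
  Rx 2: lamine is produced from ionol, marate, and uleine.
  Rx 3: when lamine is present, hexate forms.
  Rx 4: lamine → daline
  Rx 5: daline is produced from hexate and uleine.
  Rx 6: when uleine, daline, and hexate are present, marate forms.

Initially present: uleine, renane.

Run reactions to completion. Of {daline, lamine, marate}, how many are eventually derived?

2

uleine present → hexate forms (Rx 1).
hexate and uleine present → daline forms (Rx 5).
uleine, daline, and hexate present → marate forms (Rx 6).
daline: reached.
lamine would need ionol, marate, and uleine (Rx 2), but ionol never forms.
marate: reached.
Reached: daline and marate — 2 of the 3.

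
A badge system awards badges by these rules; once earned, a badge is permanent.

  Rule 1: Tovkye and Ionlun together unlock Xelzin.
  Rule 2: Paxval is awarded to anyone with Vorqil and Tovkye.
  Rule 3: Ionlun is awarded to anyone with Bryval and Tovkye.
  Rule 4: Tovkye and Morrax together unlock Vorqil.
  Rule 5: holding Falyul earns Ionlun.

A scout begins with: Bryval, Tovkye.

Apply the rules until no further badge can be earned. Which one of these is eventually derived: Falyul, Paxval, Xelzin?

With Bryval and Tovkye, Ionlun is earned (Rule 3).
With Tovkye and Ionlun, Xelzin is earned (Rule 1).
No rule produces Falyul, and it is not given. Paxval would need Vorqil and Tovkye (Rule 2), but Vorqil is never earned.

Xelzin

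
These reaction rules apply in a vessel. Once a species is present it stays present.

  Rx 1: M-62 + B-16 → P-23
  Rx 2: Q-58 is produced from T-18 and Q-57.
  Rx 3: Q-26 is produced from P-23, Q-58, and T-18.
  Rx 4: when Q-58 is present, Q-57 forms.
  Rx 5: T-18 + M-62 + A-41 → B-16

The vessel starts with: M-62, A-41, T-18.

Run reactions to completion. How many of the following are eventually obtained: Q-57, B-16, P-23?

T-18, M-62, and A-41 present → B-16 forms (Rx 5).
M-62 and B-16 present → P-23 forms (Rx 1).
Q-57 would need Q-58 (Rx 4), but Q-58 never forms.
B-16: reached.
P-23: reached.
Reached: B-16 and P-23 — 2 of the 3.

2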